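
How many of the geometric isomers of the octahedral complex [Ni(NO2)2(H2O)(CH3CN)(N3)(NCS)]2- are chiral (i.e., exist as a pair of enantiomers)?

The six octahedral sites form three mutually perpendicular trans pairs.
Exhaustive case analysis gives 9 geometric isomers.
Of these, 6 lack any improper symmetry element and so occur as enantiomeric pairs, giving 9 + 6 = 15 stereoisomers in total.

6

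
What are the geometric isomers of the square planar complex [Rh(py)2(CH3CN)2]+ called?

cis and trans

The distinct arrangements are (2 in all): py cis; py trans.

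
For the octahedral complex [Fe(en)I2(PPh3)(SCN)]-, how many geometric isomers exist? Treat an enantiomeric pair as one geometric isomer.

In an octahedral complex each vertex has one trans partner and four cis neighbours.
Each en is bidentate and must span two cis positions.
There are 4 geometric isomers: I trans; I cis (3 arrangements, 2 chiral).

4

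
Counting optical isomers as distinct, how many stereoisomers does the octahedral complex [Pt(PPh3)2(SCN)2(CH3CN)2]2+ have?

6

The six octahedral sites form three mutually perpendicular trans pairs.
The distinct arrangements are (5 in all): PPh3 trans, SCN trans, CH3CN trans; PPh3 cis, SCN cis, CH3CN trans; PPh3 cis, SCN trans, CH3CN cis; PPh3 cis, SCN cis, CH3CN cis (chiral); PPh3 trans, SCN cis, CH3CN cis.
One of these lacks any improper symmetry element and so occurs as an enantiomeric pair, giving 5 + 1 = 6 stereoisomers in total.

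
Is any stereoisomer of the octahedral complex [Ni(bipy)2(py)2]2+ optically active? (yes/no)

yes

The six octahedral sites form three mutually perpendicular trans pairs.
Each bipy is bidentate and must span two cis positions.
The distinct arrangements are (2 in all): py trans; py cis (chiral).
One of these lacks any improper symmetry element and so occurs as an enantiomeric pair, giving 2 + 1 = 3 stereoisomers in total.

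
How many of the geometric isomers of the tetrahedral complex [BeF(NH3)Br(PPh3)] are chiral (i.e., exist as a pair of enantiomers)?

All four vertices of a tetrahedron are equivalent and mutually adjacent, so cis/trans isomerism cannot arise.
Only one geometric arrangement is possible; it has no improper symmetry element, so it exists as a pair of enantiomers (2 stereoisomers).

1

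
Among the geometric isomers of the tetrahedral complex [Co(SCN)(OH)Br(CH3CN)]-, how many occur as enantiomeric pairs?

In a tetrahedral complex all four positions are equivalent and every pair of ligands is adjacent — there is no cis/trans distinction.
Only one geometric arrangement is possible; it has no improper symmetry element, so it exists as a pair of enantiomers (2 stereoisomers).

1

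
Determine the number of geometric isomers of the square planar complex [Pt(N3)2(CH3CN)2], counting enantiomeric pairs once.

2

Working through the distinct placements yields 2 geometric isomers: N3 cis; N3 trans.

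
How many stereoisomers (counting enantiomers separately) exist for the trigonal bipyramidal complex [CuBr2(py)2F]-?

Systematic enumeration (placing each ligand type in turn and discarding arrangements equivalent by rotation or reflection) gives 5 geometric isomers.
One of these lacks any improper symmetry element and so occurs as an enantiomeric pair, giving 5 + 1 = 6 stereoisomers in total.

6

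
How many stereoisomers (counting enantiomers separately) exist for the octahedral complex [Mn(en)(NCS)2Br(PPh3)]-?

An octahedron has six vertices in three trans pairs; every non-trans pair is cis.
Each en is bidentate and must span two cis positions.
The distinct arrangements are (4 in all): NCS cis (3 arrangements, 2 chiral); NCS trans.
Of these, 2 lack any improper symmetry element and so occur as enantiomeric pairs, giving 4 + 2 = 6 stereoisomers in total.

6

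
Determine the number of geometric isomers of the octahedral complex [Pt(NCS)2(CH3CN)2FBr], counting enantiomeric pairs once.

The distinct arrangements are (6 in all): NCS trans, CH3CN cis; NCS cis, CH3CN cis (3 arrangements, 2 chiral); NCS trans, CH3CN trans; NCS cis, CH3CN trans.

6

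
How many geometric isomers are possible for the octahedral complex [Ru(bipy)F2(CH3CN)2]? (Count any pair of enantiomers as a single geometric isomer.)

An octahedron has six vertices in three trans pairs; every non-trans pair is cis.
Each bipy is bidentate and must span two cis positions.
Systematic placement gives 3 geometric isomers: F cis, CH3CN trans; F cis, CH3CN cis (chiral); F trans, CH3CN cis.

3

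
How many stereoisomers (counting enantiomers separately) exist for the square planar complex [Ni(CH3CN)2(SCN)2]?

A square has two trans pairs of vertices; adjacent vertices are cis.
There are 2 geometric isomers: CH3CN cis; CH3CN trans.
Each arrangement has an internal mirror plane or centre of symmetry, so none is chiral.

2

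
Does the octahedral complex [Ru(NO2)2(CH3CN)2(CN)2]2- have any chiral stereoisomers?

yes

An octahedron has six vertices in three trans pairs; every non-trans pair is cis.
Working through the distinct placements yields 5 geometric isomers: NO2 trans, CH3CN trans, CN trans; NO2 cis, CH3CN trans, CN cis; NO2 trans, CH3CN cis, CN cis; NO2 cis, CH3CN cis, CN cis (chiral); NO2 cis, CH3CN cis, CN trans.
One of these lacks any improper symmetry element and so occurs as an enantiomeric pair, giving 5 + 1 = 6 stereoisomers in total.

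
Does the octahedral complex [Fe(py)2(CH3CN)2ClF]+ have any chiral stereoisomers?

yes

The distinct arrangements are (6 in all): py trans, CH3CN trans; py cis, CH3CN trans; py trans, CH3CN cis; py cis, CH3CN cis (3 arrangements, 2 chiral).
Of these, 2 lack any improper symmetry element and so occur as enantiomeric pairs, giving 6 + 2 = 8 stereoisomers in total.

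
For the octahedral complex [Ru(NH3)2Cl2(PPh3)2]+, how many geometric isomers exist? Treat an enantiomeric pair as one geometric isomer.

An octahedron has six vertices in three trans pairs; every non-trans pair is cis.
There are 5 geometric isomers: NH3 trans, Cl trans, PPh3 trans; NH3 cis, Cl trans, PPh3 cis; NH3 cis, Cl cis, PPh3 trans; NH3 cis, Cl cis, PPh3 cis (chiral); NH3 trans, Cl cis, PPh3 cis.

5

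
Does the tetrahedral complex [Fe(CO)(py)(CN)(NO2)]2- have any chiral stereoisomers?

Only one geometric arrangement is possible; it has no improper symmetry element, so it exists as a pair of enantiomers (2 stereoisomers).

yes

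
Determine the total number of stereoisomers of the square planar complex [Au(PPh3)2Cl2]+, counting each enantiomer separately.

2

A square has two trans pairs of vertices; adjacent vertices are cis.
Working through the distinct placements yields 2 geometric isomers: PPh3 cis; PPh3 trans.
Each arrangement has an internal mirror plane or centre of symmetry, so none is chiral.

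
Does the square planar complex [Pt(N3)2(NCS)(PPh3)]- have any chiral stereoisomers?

In a square planar complex each vertex has one trans partner and two cis neighbours.
The distinct arrangements are (2 in all): N3 cis; N3 trans.
Each arrangement has an internal mirror plane or centre of symmetry, so none is chiral.

no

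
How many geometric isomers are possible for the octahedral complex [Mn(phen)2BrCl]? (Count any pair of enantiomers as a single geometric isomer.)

2

An octahedron has six vertices in three trans pairs; every non-trans pair is cis.
Each phen is bidentate and must span two cis positions.
Working through the distinct placements yields 2 geometric isomers: Br and Cl mutually trans; Br and Cl mutually cis (chiral).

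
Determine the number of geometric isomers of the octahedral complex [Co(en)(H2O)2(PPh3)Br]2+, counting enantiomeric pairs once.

Each en is bidentate and must span two cis positions.
Systematic placement gives 4 geometric isomers: H2O cis (3 arrangements, 2 chiral); H2O trans.

4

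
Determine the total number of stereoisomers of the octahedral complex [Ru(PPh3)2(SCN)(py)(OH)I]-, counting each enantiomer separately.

15

In an octahedral complex each vertex has one trans partner and four cis neighbours.
Systematic enumeration (placing each ligand type in turn and discarding arrangements equivalent by rotation or reflection) gives 9 geometric isomers.
Of these, 6 lack any improper symmetry element and so occur as enantiomeric pairs, giving 9 + 6 = 15 stereoisomers in total.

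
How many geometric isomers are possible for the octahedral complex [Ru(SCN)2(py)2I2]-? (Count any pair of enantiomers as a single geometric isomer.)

5

In an octahedral complex each vertex has one trans partner and four cis neighbours.
Systematic placement gives 5 geometric isomers: SCN trans, py trans, I trans; SCN cis, py cis, I trans; SCN cis, py trans, I cis; SCN cis, py cis, I cis (chiral); SCN trans, py cis, I cis.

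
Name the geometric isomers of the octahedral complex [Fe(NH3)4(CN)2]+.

cis and trans

The six octahedral sites form three mutually perpendicular trans pairs.
Systematic placement gives 2 geometric isomers: CN trans; CN cis.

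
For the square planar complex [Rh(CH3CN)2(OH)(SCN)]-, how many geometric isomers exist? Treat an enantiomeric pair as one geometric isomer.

2

A square has two trans pairs of vertices; adjacent vertices are cis.
The distinct arrangements are (2 in all): CH3CN cis; CH3CN trans.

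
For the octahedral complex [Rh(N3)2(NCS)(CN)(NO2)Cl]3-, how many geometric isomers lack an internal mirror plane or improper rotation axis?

The six octahedral sites form three mutually perpendicular trans pairs.
Systematic enumeration (placing each ligand type in turn and discarding arrangements equivalent by rotation or reflection) gives 9 geometric isomers.
Of these, 6 lack any improper symmetry element and so occur as enantiomeric pairs, giving 9 + 6 = 15 stereoisomers in total.

6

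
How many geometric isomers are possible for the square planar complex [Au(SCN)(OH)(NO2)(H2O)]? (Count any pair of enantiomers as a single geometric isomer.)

3

In a square planar complex each vertex has one trans partner and two cis neighbours.
Systematic placement gives 3 geometric isomers: (H2O/OH trans, NO2/SCN trans); (H2O/SCN trans, NO2/OH trans); (H2O/NO2 trans, OH/SCN trans).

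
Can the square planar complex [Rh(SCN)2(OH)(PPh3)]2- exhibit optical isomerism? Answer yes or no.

In a square planar complex each vertex has one trans partner and two cis neighbours.
The distinct arrangements are (2 in all): SCN cis; SCN trans.
Each arrangement has an internal mirror plane or centre of symmetry, so none is chiral.

no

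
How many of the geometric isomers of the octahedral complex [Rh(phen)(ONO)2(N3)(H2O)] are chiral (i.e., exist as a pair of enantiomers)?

2

In an octahedral complex each vertex has one trans partner and four cis neighbours.
Each phen is bidentate and must span two cis positions.
Systematic placement gives 4 geometric isomers: ONO cis (3 arrangements, 2 chiral); ONO trans.
Of these, 2 lack any improper symmetry element and so occur as enantiomeric pairs, giving 4 + 2 = 6 stereoisomers in total.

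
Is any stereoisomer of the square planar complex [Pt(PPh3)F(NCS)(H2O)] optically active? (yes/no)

A square has two trans pairs of vertices; adjacent vertices are cis.
Working through the distinct placements yields 3 geometric isomers: (F/NCS trans, H2O/PPh3 trans); (F/PPh3 trans, H2O/NCS trans); (F/H2O trans, NCS/PPh3 trans).
Each arrangement has an internal mirror plane or centre of symmetry, so none is chiral.

no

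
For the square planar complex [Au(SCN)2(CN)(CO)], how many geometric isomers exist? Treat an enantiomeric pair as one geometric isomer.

2

In a square planar complex each vertex has one trans partner and two cis neighbours.
Systematic placement gives 2 geometric isomers: SCN cis; SCN trans.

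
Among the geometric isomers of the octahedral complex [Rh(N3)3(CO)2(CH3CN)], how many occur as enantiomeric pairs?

Working through the distinct placements yields 3 geometric isomers: N3 mer, CO cis; N3 mer, CO trans; N3 fac, CO cis.
Each arrangement has an internal mirror plane or centre of symmetry, so none is chiral.

0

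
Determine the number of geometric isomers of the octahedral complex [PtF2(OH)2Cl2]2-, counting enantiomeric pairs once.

An octahedron has six vertices in three trans pairs; every non-trans pair is cis.
Working through the distinct placements yields 5 geometric isomers: F trans, OH trans, Cl trans; F cis, OH cis, Cl trans; F cis, OH trans, Cl cis; F cis, OH cis, Cl cis (chiral); F trans, OH cis, Cl cis.

5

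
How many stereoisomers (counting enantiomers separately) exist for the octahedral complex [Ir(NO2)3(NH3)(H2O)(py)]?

5

The six octahedral sites form three mutually perpendicular trans pairs.
There are 4 geometric isomers: NO2 mer (3 arrangements); NO2 fac (chiral).
One of these lacks any improper symmetry element and so occurs as an enantiomeric pair, giving 4 + 1 = 5 stereoisomers in total.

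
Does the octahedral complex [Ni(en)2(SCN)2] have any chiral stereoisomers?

yes

Each en is bidentate and must span two cis positions.
Systematic placement gives 2 geometric isomers: SCN trans; SCN cis (chiral).
One of these lacks any improper symmetry element and so occurs as an enantiomeric pair, giving 2 + 1 = 3 stereoisomers in total.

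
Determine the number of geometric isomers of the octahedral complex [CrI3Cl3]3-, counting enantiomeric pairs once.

2

The six octahedral sites form three mutually perpendicular trans pairs.
Working through the distinct placements yields 2 geometric isomers: I mer; I fac.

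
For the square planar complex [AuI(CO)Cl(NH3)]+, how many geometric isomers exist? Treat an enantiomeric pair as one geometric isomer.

3

A square has two trans pairs of vertices; adjacent vertices are cis.
Working through the distinct placements yields 3 geometric isomers: (CO/I trans, Cl/NH3 trans); (CO/NH3 trans, Cl/I trans); (CO/Cl trans, I/NH3 trans).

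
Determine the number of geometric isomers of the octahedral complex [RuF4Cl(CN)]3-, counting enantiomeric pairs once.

2

The distinct arrangements are (2 in all): Cl and CN mutually trans; Cl and CN mutually cis.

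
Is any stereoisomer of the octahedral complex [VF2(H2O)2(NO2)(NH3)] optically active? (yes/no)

yes

In an octahedral complex each vertex has one trans partner and four cis neighbours.
Systematic placement gives 6 geometric isomers: F trans, H2O trans; F trans, H2O cis; F cis, H2O cis (3 arrangements, 2 chiral); F cis, H2O trans.
Of these, 2 lack any improper symmetry element and so occur as enantiomeric pairs, giving 6 + 2 = 8 stereoisomers in total.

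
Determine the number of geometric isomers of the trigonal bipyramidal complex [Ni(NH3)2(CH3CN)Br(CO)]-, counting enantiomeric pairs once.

7

A trigonal bipyramid has two axial and three equatorial sites, which are chemically inequivalent.
Exhaustive case analysis gives 7 geometric isomers.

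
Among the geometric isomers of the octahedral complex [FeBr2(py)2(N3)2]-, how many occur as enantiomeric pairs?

1

The six octahedral sites form three mutually perpendicular trans pairs.
The distinct arrangements are (5 in all): Br trans, py trans, N3 trans; Br trans, py cis, N3 cis; Br cis, py trans, N3 cis; Br cis, py cis, N3 cis (chiral); Br cis, py cis, N3 trans.
One of these lacks any improper symmetry element and so occurs as an enantiomeric pair, giving 5 + 1 = 6 stereoisomers in total.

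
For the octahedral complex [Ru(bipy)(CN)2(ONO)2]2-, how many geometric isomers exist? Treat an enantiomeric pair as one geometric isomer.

An octahedron has six vertices in three trans pairs; every non-trans pair is cis.
Each bipy is bidentate and must span two cis positions.
Systematic placement gives 3 geometric isomers: CN trans, ONO cis; CN cis, ONO cis (chiral); CN cis, ONO trans.

3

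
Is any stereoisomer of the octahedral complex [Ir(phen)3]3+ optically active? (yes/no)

yes

An octahedron has six vertices in three trans pairs; every non-trans pair is cis.
Each phen is bidentate and must span two cis positions.
Only one geometric arrangement is possible; it has no improper symmetry element, so it exists as a pair of enantiomers (2 stereoisomers).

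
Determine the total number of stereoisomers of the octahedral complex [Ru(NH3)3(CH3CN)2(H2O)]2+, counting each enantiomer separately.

3

An octahedron has six vertices in three trans pairs; every non-trans pair is cis.
There are 3 geometric isomers: NH3 mer, CH3CN trans; NH3 mer, CH3CN cis; NH3 fac, CH3CN cis.
Each arrangement has an internal mirror plane or centre of symmetry, so none is chiral.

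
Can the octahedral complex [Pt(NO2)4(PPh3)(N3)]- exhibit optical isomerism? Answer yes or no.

An octahedron has six vertices in three trans pairs; every non-trans pair is cis.
The distinct arrangements are (2 in all): PPh3 and N3 mutually cis; PPh3 and N3 mutually trans.
Each arrangement has an internal mirror plane or centre of symmetry, so none is chiral.

no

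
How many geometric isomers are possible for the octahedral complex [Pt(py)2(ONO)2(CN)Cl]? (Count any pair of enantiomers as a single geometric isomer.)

6

An octahedron has six vertices in three trans pairs; every non-trans pair is cis.
There are 6 geometric isomers: py trans, ONO trans; py cis, ONO cis (3 arrangements, 2 chiral); py trans, ONO cis; py cis, ONO trans.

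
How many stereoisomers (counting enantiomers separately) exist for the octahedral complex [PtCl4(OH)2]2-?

2

Working through the distinct placements yields 2 geometric isomers: OH trans; OH cis.
Each arrangement has an internal mirror plane or centre of symmetry, so none is chiral.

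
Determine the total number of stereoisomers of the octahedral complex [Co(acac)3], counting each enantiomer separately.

The six octahedral sites form three mutually perpendicular trans pairs.
Each acac is bidentate and must span two cis positions.
Only one geometric arrangement is possible; it has no improper symmetry element, so it exists as a pair of enantiomers (2 stereoisomers).

2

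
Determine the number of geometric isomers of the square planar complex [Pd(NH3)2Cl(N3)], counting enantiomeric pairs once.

2

A square has two trans pairs of vertices; adjacent vertices are cis.
Systematic placement gives 2 geometric isomers: NH3 cis; NH3 trans.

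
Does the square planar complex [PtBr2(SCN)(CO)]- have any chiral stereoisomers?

There are 2 geometric isomers: Br cis; Br trans.
Each arrangement has an internal mirror plane or centre of symmetry, so none is chiral.

no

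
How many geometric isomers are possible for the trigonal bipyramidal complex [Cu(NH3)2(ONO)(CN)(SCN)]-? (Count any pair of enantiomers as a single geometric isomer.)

7

In a trigonal bipyramid the two axial positions differ from the three equatorial ones.
Systematic enumeration (placing each ligand type in turn and discarding arrangements equivalent by rotation or reflection) gives 7 geometric isomers.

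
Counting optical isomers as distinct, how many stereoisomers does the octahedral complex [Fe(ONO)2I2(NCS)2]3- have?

Systematic placement gives 5 geometric isomers: ONO trans, I trans, NCS trans; ONO cis, I trans, NCS cis; ONO trans, I cis, NCS cis; ONO cis, I cis, NCS cis (chiral); ONO cis, I cis, NCS trans.
One of these lacks any improper symmetry element and so occurs as an enantiomeric pair, giving 5 + 1 = 6 stereoisomers in total.

6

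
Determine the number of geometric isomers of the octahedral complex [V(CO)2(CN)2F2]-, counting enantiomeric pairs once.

The six octahedral sites form three mutually perpendicular trans pairs.
The distinct arrangements are (5 in all): CO trans, CN trans, F trans; CO cis, CN trans, F cis; CO cis, CN cis, F trans; CO cis, CN cis, F cis (chiral); CO trans, CN cis, F cis.

5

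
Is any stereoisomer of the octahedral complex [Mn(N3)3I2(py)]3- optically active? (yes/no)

no

In an octahedral complex each vertex has one trans partner and four cis neighbours.
There are 3 geometric isomers: N3 mer, I trans; N3 fac, I cis; N3 mer, I cis.
Each arrangement has an internal mirror plane or centre of symmetry, so none is chiral.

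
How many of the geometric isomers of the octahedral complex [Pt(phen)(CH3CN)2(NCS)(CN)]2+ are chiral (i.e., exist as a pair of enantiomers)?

2

In an octahedral complex each vertex has one trans partner and four cis neighbours.
Each phen is bidentate and must span two cis positions.
There are 4 geometric isomers: CH3CN trans; CH3CN cis (3 arrangements, 2 chiral).
Of these, 2 lack any improper symmetry element and so occur as enantiomeric pairs, giving 4 + 2 = 6 stereoisomers in total.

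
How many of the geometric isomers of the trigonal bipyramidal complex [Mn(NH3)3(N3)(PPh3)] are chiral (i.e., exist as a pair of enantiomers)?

0

Working through the distinct placements yields 4 geometric isomers: N3 axial, PPh3 equatorial; N3 axial, PPh3 axial; N3 equatorial, PPh3 equatorial; N3 equatorial, PPh3 axial.
Each arrangement has an internal mirror plane or centre of symmetry, so none is chiral.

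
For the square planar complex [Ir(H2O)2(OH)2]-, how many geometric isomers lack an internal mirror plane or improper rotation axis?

0

In a square planar complex each vertex has one trans partner and two cis neighbours.
Working through the distinct placements yields 2 geometric isomers: H2O cis; H2O trans.
Each arrangement has an internal mirror plane or centre of symmetry, so none is chiral.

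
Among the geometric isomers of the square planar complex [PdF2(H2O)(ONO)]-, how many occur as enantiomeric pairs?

0

In a square planar complex each vertex has one trans partner and two cis neighbours.
Systematic placement gives 2 geometric isomers: F cis; F trans.
Each arrangement has an internal mirror plane or centre of symmetry, so none is chiral.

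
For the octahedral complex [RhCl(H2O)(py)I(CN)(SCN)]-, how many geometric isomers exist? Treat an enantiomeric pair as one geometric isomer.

Systematic enumeration (placing each ligand type in turn and discarding arrangements equivalent by rotation or reflection) gives 15 geometric isomers.

15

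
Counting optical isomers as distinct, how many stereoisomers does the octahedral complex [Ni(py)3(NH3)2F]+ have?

3

The six octahedral sites form three mutually perpendicular trans pairs.
Working through the distinct placements yields 3 geometric isomers: py mer, NH3 cis; py mer, NH3 trans; py fac, NH3 cis.
Each arrangement has an internal mirror plane or centre of symmetry, so none is chiral.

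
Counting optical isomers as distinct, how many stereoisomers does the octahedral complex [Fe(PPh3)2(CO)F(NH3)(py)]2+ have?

15

Placing the ligands in turn and identifying arrangements related by rotation or reflection leaves 9 distinct geometric isomers.
Of these, 6 lack any improper symmetry element and so occur as enantiomeric pairs, giving 9 + 6 = 15 stereoisomers in total.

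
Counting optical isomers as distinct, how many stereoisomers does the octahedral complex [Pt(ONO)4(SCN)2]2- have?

2

In an octahedral complex each vertex has one trans partner and four cis neighbours.
The distinct arrangements are (2 in all): SCN trans; SCN cis.
Each arrangement has an internal mirror plane or centre of symmetry, so none is chiral.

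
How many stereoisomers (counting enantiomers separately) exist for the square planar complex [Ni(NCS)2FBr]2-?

In a square planar complex each vertex has one trans partner and two cis neighbours.
Working through the distinct placements yields 2 geometric isomers: NCS cis; NCS trans.
Each arrangement has an internal mirror plane or centre of symmetry, so none is chiral.

2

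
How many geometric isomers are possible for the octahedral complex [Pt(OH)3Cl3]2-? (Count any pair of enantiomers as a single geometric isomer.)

2

The distinct arrangements are (2 in all): OH mer; OH fac.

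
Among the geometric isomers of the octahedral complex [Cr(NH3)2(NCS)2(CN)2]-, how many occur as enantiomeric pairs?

There are 5 geometric isomers: NH3 trans, NCS trans, CN trans; NH3 cis, NCS cis, CN trans; NH3 trans, NCS cis, CN cis; NH3 cis, NCS cis, CN cis (chiral); NH3 cis, NCS trans, CN cis.
One of these lacks any improper symmetry element and so occurs as an enantiomeric pair, giving 5 + 1 = 6 stereoisomers in total.

1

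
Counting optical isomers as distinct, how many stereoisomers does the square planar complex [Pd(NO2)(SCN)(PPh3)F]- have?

3

A square has two trans pairs of vertices; adjacent vertices are cis.
Working through the distinct placements yields 3 geometric isomers: (F/PPh3 trans, NO2/SCN trans); (F/SCN trans, NO2/PPh3 trans); (F/NO2 trans, PPh3/SCN trans).
Each arrangement has an internal mirror plane or centre of symmetry, so none is chiral.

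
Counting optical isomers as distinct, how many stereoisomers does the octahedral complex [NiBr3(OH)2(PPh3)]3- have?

An octahedron has six vertices in three trans pairs; every non-trans pair is cis.
Systematic placement gives 3 geometric isomers: Br mer, OH cis; Br mer, OH trans; Br fac, OH cis.
Each arrangement has an internal mirror plane or centre of symmetry, so none is chiral.

3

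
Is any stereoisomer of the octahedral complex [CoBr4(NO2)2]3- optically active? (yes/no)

In an octahedral complex each vertex has one trans partner and four cis neighbours.
The distinct arrangements are (2 in all): NO2 trans; NO2 cis.
Each arrangement has an internal mirror plane or centre of symmetry, so none is chiral.

no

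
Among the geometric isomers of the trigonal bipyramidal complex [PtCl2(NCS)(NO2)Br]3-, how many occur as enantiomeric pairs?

In a trigonal bipyramid the two axial positions differ from the three equatorial ones.
Exhaustive case analysis gives 7 geometric isomers.
Of these, 3 lack any improper symmetry element and so occur as enantiomeric pairs, giving 7 + 3 = 10 stereoisomers in total.

3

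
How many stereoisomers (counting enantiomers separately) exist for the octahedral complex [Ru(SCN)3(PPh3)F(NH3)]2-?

5

The six octahedral sites form three mutually perpendicular trans pairs.
Systematic placement gives 4 geometric isomers: SCN mer (3 arrangements); SCN fac (chiral).
One of these lacks any improper symmetry element and so occurs as an enantiomeric pair, giving 4 + 1 = 5 stereoisomers in total.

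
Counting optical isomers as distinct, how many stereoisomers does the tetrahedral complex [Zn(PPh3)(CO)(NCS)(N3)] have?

2

All four vertices of a tetrahedron are equivalent and mutually adjacent, so cis/trans isomerism cannot arise.
Only one geometric arrangement is possible; it has no improper symmetry element, so it exists as a pair of enantiomers (2 stereoisomers).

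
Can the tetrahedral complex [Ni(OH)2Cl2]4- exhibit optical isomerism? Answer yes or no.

In a tetrahedral complex all four positions are equivalent and every pair of ligands is adjacent — there is no cis/trans distinction.
Only one geometric arrangement is possible.

no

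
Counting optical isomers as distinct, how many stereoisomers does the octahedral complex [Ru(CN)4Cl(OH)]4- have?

The six octahedral sites form three mutually perpendicular trans pairs.
There are 2 geometric isomers: Cl and OH mutually trans; Cl and OH mutually cis.
Each arrangement has an internal mirror plane or centre of symmetry, so none is chiral.

2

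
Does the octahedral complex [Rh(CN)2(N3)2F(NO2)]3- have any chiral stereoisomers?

An octahedron has six vertices in three trans pairs; every non-trans pair is cis.
There are 6 geometric isomers: CN trans, N3 cis; CN trans, N3 trans; CN cis, N3 cis (3 arrangements, 2 chiral); CN cis, N3 trans.
Of these, 2 lack any improper symmetry element and so occur as enantiomeric pairs, giving 6 + 2 = 8 stereoisomers in total.

yes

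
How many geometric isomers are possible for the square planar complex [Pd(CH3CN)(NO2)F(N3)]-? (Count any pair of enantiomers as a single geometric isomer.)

In a square planar complex each vertex has one trans partner and two cis neighbours.
The distinct arrangements are (3 in all): (CH3CN/N3 trans, F/NO2 trans); (CH3CN/NO2 trans, F/N3 trans); (CH3CN/F trans, N3/NO2 trans).

3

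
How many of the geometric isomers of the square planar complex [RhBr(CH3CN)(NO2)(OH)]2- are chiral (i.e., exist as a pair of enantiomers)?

A square has two trans pairs of vertices; adjacent vertices are cis.
Working through the distinct placements yields 3 geometric isomers: (Br/NO2 trans, CH3CN/OH trans); (Br/OH trans, CH3CN/NO2 trans); (Br/CH3CN trans, NO2/OH trans).
Each arrangement has an internal mirror plane or centre of symmetry, so none is chiral.

0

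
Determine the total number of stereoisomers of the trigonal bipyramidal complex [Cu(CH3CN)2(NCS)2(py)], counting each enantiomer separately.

A trigonal bipyramid has two axial and three equatorial sites, which are chemically inequivalent.
Placing the ligands in turn and identifying arrangements related by rotation or reflection leaves 5 distinct geometric isomers.
One of these lacks any improper symmetry element and so occurs as an enantiomeric pair, giving 5 + 1 = 6 stereoisomers in total.

6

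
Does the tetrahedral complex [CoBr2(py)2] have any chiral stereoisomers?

In a tetrahedral complex all four positions are equivalent and every pair of ligands is adjacent — there is no cis/trans distinction.
Only one geometric arrangement is possible.

no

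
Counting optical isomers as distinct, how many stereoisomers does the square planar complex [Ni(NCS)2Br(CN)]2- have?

2

In a square planar complex each vertex has one trans partner and two cis neighbours.
Working through the distinct placements yields 2 geometric isomers: NCS cis; NCS trans.
Each arrangement has an internal mirror plane or centre of symmetry, so none is chiral.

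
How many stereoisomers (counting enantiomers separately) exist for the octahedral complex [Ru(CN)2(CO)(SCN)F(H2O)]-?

15

Systematic enumeration (placing each ligand type in turn and discarding arrangements equivalent by rotation or reflection) gives 9 geometric isomers.
Of these, 6 lack any improper symmetry element and so occur as enantiomeric pairs, giving 9 + 6 = 15 stereoisomers in total.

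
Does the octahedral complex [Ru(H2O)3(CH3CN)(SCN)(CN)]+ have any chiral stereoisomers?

yes

An octahedron has six vertices in three trans pairs; every non-trans pair is cis.
Working through the distinct placements yields 4 geometric isomers: H2O mer (3 arrangements); H2O fac (chiral).
One of these lacks any improper symmetry element and so occurs as an enantiomeric pair, giving 4 + 1 = 5 stereoisomers in total.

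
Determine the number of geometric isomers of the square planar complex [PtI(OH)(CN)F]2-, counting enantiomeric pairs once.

A square has two trans pairs of vertices; adjacent vertices are cis.
There are 3 geometric isomers: (CN/I trans, F/OH trans); (CN/OH trans, F/I trans); (CN/F trans, I/OH trans).

3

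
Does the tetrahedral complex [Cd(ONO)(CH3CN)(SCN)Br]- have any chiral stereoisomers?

All four vertices of a tetrahedron are equivalent and mutually adjacent, so cis/trans isomerism cannot arise.
Only one geometric arrangement is possible; it has no improper symmetry element, so it exists as a pair of enantiomers (2 stereoisomers).

yes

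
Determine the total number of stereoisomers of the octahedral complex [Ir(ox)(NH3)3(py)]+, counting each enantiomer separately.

2

An octahedron has six vertices in three trans pairs; every non-trans pair is cis.
Each ox is bidentate and must span two cis positions.
Working through the distinct placements yields 2 geometric isomers: NH3 mer; NH3 fac.
Each arrangement has an internal mirror plane or centre of symmetry, so none is chiral.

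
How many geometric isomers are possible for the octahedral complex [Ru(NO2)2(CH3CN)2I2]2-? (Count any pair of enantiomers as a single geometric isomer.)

An octahedron has six vertices in three trans pairs; every non-trans pair is cis.
Systematic placement gives 5 geometric isomers: NO2 trans, CH3CN trans, I trans; NO2 cis, CH3CN trans, I cis; NO2 trans, CH3CN cis, I cis; NO2 cis, CH3CN cis, I cis (chiral); NO2 cis, CH3CN cis, I trans.

5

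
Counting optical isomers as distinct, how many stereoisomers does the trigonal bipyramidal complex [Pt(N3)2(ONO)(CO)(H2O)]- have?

Placing the ligands in turn and identifying arrangements related by rotation or reflection leaves 7 distinct geometric isomers.
Of these, 3 lack any improper symmetry element and so occur as enantiomeric pairs, giving 7 + 3 = 10 stereoisomers in total.

10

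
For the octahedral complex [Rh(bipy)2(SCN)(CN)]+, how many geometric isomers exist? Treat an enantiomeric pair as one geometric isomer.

The six octahedral sites form three mutually perpendicular trans pairs.
Each bipy is bidentate and must span two cis positions.
Systematic placement gives 2 geometric isomers: SCN and CN mutually trans; SCN and CN mutually cis (chiral).

2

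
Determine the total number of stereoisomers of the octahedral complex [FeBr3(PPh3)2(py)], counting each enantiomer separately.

Systematic placement gives 3 geometric isomers: Br mer, PPh3 cis; Br mer, PPh3 trans; Br fac, PPh3 cis.
Each arrangement has an internal mirror plane or centre of symmetry, so none is chiral.

3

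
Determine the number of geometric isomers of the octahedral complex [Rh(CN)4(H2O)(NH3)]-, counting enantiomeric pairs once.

2

In an octahedral complex each vertex has one trans partner and four cis neighbours.
There are 2 geometric isomers: H2O and NH3 mutually trans; H2O and NH3 mutually cis.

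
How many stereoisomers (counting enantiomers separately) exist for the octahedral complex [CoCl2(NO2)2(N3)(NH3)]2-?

8

An octahedron has six vertices in three trans pairs; every non-trans pair is cis.
Working through the distinct placements yields 6 geometric isomers: Cl trans, NO2 trans; Cl trans, NO2 cis; Cl cis, NO2 trans; Cl cis, NO2 cis (3 arrangements, 2 chiral).
Of these, 2 lack any improper symmetry element and so occur as enantiomeric pairs, giving 6 + 2 = 8 stereoisomers in total.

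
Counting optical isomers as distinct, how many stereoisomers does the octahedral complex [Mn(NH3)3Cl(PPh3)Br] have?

The six octahedral sites form three mutually perpendicular trans pairs.
Systematic placement gives 4 geometric isomers: NH3 mer (3 arrangements); NH3 fac (chiral).
One of these lacks any improper symmetry element and so occurs as an enantiomeric pair, giving 4 + 1 = 5 stereoisomers in total.

5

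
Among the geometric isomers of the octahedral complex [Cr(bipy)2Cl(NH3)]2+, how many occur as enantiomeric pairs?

1

In an octahedral complex each vertex has one trans partner and four cis neighbours.
Each bipy is bidentate and must span two cis positions.
Working through the distinct placements yields 2 geometric isomers: Cl and NH3 mutually trans; Cl and NH3 mutually cis (chiral).
One of these lacks any improper symmetry element and so occurs as an enantiomeric pair, giving 2 + 1 = 3 stereoisomers in total.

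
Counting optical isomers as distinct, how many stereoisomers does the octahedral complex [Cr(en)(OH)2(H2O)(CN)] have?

6

Each en is bidentate and must span two cis positions.
Systematic placement gives 4 geometric isomers: OH cis (3 arrangements, 2 chiral); OH trans.
Of these, 2 lack any improper symmetry element and so occur as enantiomeric pairs, giving 4 + 2 = 6 stereoisomers in total.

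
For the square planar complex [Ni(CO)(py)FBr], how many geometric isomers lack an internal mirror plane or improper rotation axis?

In a square planar complex each vertex has one trans partner and two cis neighbours.
There are 3 geometric isomers: (Br/F trans, CO/py trans); (Br/py trans, CO/F trans); (Br/CO trans, F/py trans).
Each arrangement has an internal mirror plane or centre of symmetry, so none is chiral.

0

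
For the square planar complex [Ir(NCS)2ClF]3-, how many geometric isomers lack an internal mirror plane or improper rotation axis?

A square has two trans pairs of vertices; adjacent vertices are cis.
Working through the distinct placements yields 2 geometric isomers: NCS cis; NCS trans.
Each arrangement has an internal mirror plane or centre of symmetry, so none is chiral.

0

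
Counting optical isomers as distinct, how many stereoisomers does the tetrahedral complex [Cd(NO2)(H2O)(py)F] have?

2

In a tetrahedral complex all four positions are equivalent and every pair of ligands is adjacent — there is no cis/trans distinction.
Only one geometric arrangement is possible; it has no improper symmetry element, so it exists as a pair of enantiomers (2 stereoisomers).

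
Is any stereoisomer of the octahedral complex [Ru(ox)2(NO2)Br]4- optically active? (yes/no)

Each ox is bidentate and must span two cis positions.
The distinct arrangements are (2 in all): NO2 and Br mutually trans; NO2 and Br mutually cis (chiral).
One of these lacks any improper symmetry element and so occurs as an enantiomeric pair, giving 2 + 1 = 3 stereoisomers in total.

yes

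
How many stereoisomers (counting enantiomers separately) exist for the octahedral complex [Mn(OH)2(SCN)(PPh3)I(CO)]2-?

The six octahedral sites form three mutually perpendicular trans pairs.
Placing the ligands in turn and identifying arrangements related by rotation or reflection leaves 9 distinct geometric isomers.
Of these, 6 lack any improper symmetry element and so occur as enantiomeric pairs, giving 9 + 6 = 15 stereoisomers in total.

15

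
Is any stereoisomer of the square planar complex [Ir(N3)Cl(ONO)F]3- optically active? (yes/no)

no

In a square planar complex each vertex has one trans partner and two cis neighbours.
There are 3 geometric isomers: (Cl/N3 trans, F/ONO trans); (Cl/ONO trans, F/N3 trans); (Cl/F trans, N3/ONO trans).
Each arrangement has an internal mirror plane or centre of symmetry, so none is chiral.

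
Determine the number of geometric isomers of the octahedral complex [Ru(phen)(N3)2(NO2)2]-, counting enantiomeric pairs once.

In an octahedral complex each vertex has one trans partner and four cis neighbours.
Each phen is bidentate and must span two cis positions.
Systematic placement gives 3 geometric isomers: N3 trans, NO2 cis; N3 cis, NO2 cis (chiral); N3 cis, NO2 trans.

3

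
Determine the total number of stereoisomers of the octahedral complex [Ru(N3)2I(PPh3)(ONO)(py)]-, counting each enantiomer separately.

15

The six octahedral sites form three mutually perpendicular trans pairs.
Placing the ligands in turn and identifying arrangements related by rotation or reflection leaves 9 distinct geometric isomers.
Of these, 6 lack any improper symmetry element and so occur as enantiomeric pairs, giving 9 + 6 = 15 stereoisomers in total.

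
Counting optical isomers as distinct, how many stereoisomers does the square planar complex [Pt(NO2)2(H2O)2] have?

Systematic placement gives 2 geometric isomers: NO2 cis; NO2 trans.
Each arrangement has an internal mirror plane or centre of symmetry, so none is chiral.

2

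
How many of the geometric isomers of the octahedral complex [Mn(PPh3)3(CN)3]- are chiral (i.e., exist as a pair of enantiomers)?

0

The six octahedral sites form three mutually perpendicular trans pairs.
There are 2 geometric isomers: PPh3 mer; PPh3 fac.
Each arrangement has an internal mirror plane or centre of symmetry, so none is chiral.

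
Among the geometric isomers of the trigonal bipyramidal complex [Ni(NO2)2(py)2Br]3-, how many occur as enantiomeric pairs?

In a trigonal bipyramid the two axial positions differ from the three equatorial ones.
Systematic enumeration (placing each ligand type in turn and discarding arrangements equivalent by rotation or reflection) gives 5 geometric isomers.
One of these lacks any improper symmetry element and so occurs as an enantiomeric pair, giving 5 + 1 = 6 stereoisomers in total.

1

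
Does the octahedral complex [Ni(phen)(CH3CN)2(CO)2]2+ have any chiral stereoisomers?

In an octahedral complex each vertex has one trans partner and four cis neighbours.
Each phen is bidentate and must span two cis positions.
There are 3 geometric isomers: CH3CN trans, CO cis; CH3CN cis, CO cis (chiral); CH3CN cis, CO trans.
One of these lacks any improper symmetry element and so occurs as an enantiomeric pair, giving 3 + 1 = 4 stereoisomers in total.

yes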